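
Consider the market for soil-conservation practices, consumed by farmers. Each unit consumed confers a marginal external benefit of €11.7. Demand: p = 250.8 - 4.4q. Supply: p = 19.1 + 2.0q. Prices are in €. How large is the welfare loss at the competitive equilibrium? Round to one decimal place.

Market equilibrium (private): 19.1 + 2.0q = 250.8 - 4.4q → q_m = 36.2031.
Social marginal benefit = demand + MEB = 262.5 - 4.4q.
Set SMB = MC: 262.5 - 4.4q = 19.1 + 2.0q → q* = 38.0313.
The loss is the area between SMB and MC from q* to q_m; with linear curves that's a triangle of height MEB(q_m).
DWL = ½ × 1.8282 × 11.7000 = 10.6950.

DWL = €10.7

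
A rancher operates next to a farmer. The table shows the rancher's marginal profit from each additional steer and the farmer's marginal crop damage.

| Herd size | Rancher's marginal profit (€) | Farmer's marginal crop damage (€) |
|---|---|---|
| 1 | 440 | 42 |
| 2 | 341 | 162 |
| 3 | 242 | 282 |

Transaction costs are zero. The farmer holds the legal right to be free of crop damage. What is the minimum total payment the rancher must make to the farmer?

Efficient level: marginal profit ≥ marginal crop damage through level 2, so k* = 2.
With the farmer holding the right, the rancher must at least compensate total damage at k*: 42 + 162 = 204.

€204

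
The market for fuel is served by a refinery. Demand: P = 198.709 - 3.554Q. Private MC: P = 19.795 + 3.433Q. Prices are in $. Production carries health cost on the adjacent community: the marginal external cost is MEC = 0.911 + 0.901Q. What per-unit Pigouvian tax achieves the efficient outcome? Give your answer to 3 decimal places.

Social marginal cost = private MC + MEC = 20.706 + 4.334Q.
Set SMC = demand: 20.706 + 4.334Q = 198.709 - 3.554Q → Q* = 22.5663.
The Pigouvian tax equals MEC at Q*: 0.911 + 0.901×22.5663 = 21.2432.

tax = $21.243 per unit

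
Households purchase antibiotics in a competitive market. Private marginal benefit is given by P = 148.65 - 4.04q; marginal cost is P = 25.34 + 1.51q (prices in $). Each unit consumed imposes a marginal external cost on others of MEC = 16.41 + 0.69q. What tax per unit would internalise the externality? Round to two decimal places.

Social marginal benefit = demand − MEC = 132.24 - 4.73q.
Set SMB = MC: 132.24 - 4.73q = 25.34 + 1.51q → q* = 17.1314.
The Pigouvian tax equals MEC at q*: 16.41 + 0.69×17.1314 = 28.2307.

tax = $28.23 per unit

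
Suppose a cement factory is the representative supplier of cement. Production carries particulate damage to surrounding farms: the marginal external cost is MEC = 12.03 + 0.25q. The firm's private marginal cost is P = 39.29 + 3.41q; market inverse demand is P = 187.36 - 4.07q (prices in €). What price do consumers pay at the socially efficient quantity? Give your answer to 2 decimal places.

Social marginal cost = private MC + MEC = 51.32 + 3.66q.
Set SMC = demand: 51.32 + 3.66q = 187.36 - 4.07q → q* = 17.5990.
Consumer price on the demand curve at q*: 187.36 − 4.07×17.5990 = 115.7321.

P = €115.73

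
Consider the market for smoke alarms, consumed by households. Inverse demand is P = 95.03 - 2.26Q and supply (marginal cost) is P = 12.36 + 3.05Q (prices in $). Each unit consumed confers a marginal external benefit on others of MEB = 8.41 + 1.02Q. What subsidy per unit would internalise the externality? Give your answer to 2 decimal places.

subsidy = $30.07 per unit

Social marginal benefit = demand + MEB = 103.44 - 1.24Q.
Set SMB = MC: 103.44 - 1.24Q = 12.36 + 3.05Q → Q* = 21.2308.
The Pigouvian subsidy equals MEB at Q*: 8.41 + 1.02×21.2308 = 30.0654.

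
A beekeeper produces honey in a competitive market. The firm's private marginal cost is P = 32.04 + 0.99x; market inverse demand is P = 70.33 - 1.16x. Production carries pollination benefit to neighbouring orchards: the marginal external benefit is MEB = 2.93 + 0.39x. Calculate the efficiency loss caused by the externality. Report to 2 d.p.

DWL = 27.71

Market equilibrium (private): 32.04 + 0.99x = 70.33 - 1.16x → x_m = 17.8093.
Social marginal cost = private MC − MEB = 29.11 + 0.60x.
Set SMC = demand: 29.11 + 0.60x = 70.33 - 1.16x → x* = 23.4205.
Between x* and x_m the wedge demand − SMC runs linearly from 0 to MEB(x_m), so the loss is a triangle.
DWL = ½ × 5.6112 × 9.8756 = 27.7070.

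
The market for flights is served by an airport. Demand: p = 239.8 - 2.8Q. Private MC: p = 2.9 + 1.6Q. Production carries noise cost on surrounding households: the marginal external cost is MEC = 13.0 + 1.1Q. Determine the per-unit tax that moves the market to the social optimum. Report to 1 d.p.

Social marginal cost = private MC + MEC = 15.9 + 2.7Q.
Set SMC = demand: 15.9 + 2.7Q = 239.8 - 2.8Q → Q* = 40.7091.
The Pigouvian tax equals MEC at Q*: 13.0 + 1.1×40.7091 = 57.7800.

tax = 57.8 per unit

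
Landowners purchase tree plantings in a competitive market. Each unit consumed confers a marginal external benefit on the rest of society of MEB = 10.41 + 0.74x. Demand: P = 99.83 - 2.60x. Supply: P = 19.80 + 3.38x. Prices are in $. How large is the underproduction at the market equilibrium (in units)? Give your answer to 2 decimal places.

3.88 units

Market equilibrium (private): 19.80 + 3.38x = 99.83 - 2.60x → x_m = 13.3829.
Social marginal benefit = demand + MEB = 110.24 - 1.86x.
Set SMB = MC: 110.24 - 1.86x = 19.80 + 3.38x → x* = 17.2595.
Gap = |13.3829 − 17.2595| = 3.8766.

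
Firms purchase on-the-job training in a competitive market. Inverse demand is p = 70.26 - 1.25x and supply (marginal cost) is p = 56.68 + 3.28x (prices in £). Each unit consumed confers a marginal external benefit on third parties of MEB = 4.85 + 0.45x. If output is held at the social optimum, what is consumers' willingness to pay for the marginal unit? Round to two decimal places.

Social marginal benefit = demand + MEB = 75.11 - 0.80x.
Set SMB = MC: 75.11 - 0.80x = 56.68 + 3.28x → x* = 4.5172.
Consumer price on the demand curve at x*: 70.26 − 1.25×4.5172 = 64.6135.

P = £64.61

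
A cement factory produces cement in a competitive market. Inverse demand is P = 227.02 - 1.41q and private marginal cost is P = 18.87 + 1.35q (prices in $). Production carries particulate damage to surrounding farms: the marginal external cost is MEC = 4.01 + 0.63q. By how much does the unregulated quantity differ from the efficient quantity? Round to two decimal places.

Market equilibrium (private): 18.87 + 1.35q = 227.02 - 1.41q → q_m = 75.4167.
Social marginal cost = private MC + MEC = 22.88 + 1.98q.
Set SMC = demand: 22.88 + 1.98q = 227.02 - 1.41q → q* = 60.2183.
Gap = |75.4167 − 60.2183| = 15.1984.

15.20 units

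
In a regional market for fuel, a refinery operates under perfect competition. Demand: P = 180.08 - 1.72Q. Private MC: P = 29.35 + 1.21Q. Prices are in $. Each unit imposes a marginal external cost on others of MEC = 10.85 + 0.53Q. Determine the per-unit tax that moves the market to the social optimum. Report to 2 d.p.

tax = $32.28 per unit

Social marginal cost = private MC + MEC = 40.20 + 1.74Q.
Set SMC = demand: 40.20 + 1.74Q = 180.08 - 1.72Q → Q* = 40.4277.
The Pigouvian tax equals MEC at Q*: 10.85 + 0.53×40.4277 = 32.2767.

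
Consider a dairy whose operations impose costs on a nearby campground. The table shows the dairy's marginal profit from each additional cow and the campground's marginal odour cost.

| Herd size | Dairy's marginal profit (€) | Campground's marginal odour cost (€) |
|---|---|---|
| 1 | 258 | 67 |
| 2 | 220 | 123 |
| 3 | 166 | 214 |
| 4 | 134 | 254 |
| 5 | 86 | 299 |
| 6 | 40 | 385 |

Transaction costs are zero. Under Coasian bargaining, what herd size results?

2

Bargaining reaches the level where marginal profit last exceeds marginal odour cost.
That holds through level 2 (220 ≥ 123) but not at 3 (166 < 214).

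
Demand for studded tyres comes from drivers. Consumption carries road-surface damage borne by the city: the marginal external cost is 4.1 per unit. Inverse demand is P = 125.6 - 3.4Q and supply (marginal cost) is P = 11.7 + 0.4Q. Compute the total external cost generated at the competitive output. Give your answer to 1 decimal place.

Market equilibrium (private): 11.7 + 0.4Q = 125.6 - 3.4Q → Q_m = 29.9737.
Total external cost = MEC × Q_m = 4.1 × 29.9737 = 122.8922.

122.9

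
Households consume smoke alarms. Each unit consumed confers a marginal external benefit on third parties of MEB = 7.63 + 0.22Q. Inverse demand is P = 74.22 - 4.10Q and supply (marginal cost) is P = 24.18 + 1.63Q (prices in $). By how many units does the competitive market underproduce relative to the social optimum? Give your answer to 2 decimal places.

Market equilibrium (private): 24.18 + 1.63Q = 74.22 - 4.10Q → Q_m = 8.7330.
Social marginal benefit = demand + MEB = 81.85 - 3.88Q.
Set SMB = MC: 81.85 - 3.88Q = 24.18 + 1.63Q → Q* = 10.4664.
Gap = |8.7330 − 10.4664| = 1.7334.

1.73 units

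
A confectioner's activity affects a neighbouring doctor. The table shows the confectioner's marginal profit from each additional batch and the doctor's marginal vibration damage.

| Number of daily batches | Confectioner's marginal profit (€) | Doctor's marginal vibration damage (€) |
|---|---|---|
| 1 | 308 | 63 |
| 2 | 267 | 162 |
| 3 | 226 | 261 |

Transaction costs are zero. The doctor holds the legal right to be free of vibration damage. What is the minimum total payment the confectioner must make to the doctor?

Efficient level: marginal profit ≥ marginal vibration damage through level 2, so k* = 2.
With the doctor holding the right, the confectioner must at least compensate total damage at k*: 63 + 162 = 225.

€225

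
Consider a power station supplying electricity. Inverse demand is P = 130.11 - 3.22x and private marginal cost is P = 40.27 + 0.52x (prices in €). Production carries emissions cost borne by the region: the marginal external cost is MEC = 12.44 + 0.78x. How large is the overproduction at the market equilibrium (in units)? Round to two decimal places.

Market equilibrium (private): 40.27 + 0.52x = 130.11 - 3.22x → x_m = 24.0214.
Social marginal cost = private MC + MEC = 52.71 + 1.30x.
Set SMC = demand: 52.71 + 1.30x = 130.11 - 3.22x → x* = 17.1239.
Gap = |24.0214 − 17.1239| = 6.8975.

6.90 units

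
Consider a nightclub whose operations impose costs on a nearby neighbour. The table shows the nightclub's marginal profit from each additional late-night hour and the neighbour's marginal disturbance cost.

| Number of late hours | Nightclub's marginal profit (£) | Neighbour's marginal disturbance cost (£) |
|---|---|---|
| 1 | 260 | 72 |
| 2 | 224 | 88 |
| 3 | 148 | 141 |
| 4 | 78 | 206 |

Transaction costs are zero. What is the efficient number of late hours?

3

Bargaining reaches the level where marginal profit last exceeds marginal disturbance cost.
That holds through level 3 (148 ≥ 141) but not at 4 (78 < 206).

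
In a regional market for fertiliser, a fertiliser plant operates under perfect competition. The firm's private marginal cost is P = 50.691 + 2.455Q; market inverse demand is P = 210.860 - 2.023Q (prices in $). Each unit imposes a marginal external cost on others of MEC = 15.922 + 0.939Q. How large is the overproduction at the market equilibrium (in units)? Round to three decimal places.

Market equilibrium (private): 50.691 + 2.455Q = 210.860 - 2.023Q → Q_m = 35.7680.
Social marginal cost = private MC + MEC = 66.613 + 3.394Q.
Set SMC = demand: 66.613 + 3.394Q = 210.860 - 2.023Q → Q* = 26.6286.
Gap = |35.7680 − 26.6286| = 9.1394.

9.139 units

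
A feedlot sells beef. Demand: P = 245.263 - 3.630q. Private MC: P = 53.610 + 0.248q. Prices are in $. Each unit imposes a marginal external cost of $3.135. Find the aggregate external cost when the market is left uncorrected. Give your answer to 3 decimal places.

$154.934

Market equilibrium (private): 53.610 + 0.248q = 245.263 - 3.630q → q_m = 49.4206.
Total external cost = MEC × q_m = 3.135 × 49.4206 = 154.9336.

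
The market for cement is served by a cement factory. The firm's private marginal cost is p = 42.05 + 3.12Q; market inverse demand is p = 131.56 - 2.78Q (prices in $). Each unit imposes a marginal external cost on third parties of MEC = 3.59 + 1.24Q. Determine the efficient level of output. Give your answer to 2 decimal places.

Social marginal cost = private MC + MEC = 45.64 + 4.36Q.
Set SMC = demand: 45.64 + 4.36Q = 131.56 - 2.78Q → Q* = 12.0336.

Q* = 12.03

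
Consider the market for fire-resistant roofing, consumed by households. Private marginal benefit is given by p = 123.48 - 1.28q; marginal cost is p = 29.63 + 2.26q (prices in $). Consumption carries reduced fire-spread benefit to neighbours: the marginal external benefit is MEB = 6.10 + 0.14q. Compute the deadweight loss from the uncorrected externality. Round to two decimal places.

DWL = $14.16

Market equilibrium (private): 29.63 + 2.26q = 123.48 - 1.28q → q_m = 26.5113.
Social marginal benefit = demand + MEB = 129.58 - 1.14q.
Set SMB = MC: 129.58 - 1.14q = 29.63 + 2.26q → q* = 29.3971.
The welfare-loss triangle has base |q_m − q*| and height MEB(q_m) (the vertical gap between SMB and MC is zero at q* and MEB at q_m).
DWL = ½ × 2.8858 × 9.8116 = 14.1572.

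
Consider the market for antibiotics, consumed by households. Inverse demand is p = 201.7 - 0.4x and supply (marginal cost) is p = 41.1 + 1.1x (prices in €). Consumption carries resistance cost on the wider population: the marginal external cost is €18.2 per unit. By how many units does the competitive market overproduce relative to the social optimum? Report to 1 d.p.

Market equilibrium (private): 41.1 + 1.1x = 201.7 - 0.4x → x_m = 107.0667.
Social marginal benefit = demand − MEC = 183.5 - 0.4x.
Set SMB = MC: 183.5 - 0.4x = 41.1 + 1.1x → x* = 94.9333.
Gap = |107.0667 − 94.9333| = 12.1334.

12.1 units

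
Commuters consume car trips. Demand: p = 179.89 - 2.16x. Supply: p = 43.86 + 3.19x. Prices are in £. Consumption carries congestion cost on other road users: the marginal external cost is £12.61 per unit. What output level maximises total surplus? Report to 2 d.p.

x* = 23.07

Social marginal benefit = demand − MEC = 167.28 - 2.16x.
Set SMB = MC: 167.28 - 2.16x = 43.86 + 3.19x → x* = 23.0692.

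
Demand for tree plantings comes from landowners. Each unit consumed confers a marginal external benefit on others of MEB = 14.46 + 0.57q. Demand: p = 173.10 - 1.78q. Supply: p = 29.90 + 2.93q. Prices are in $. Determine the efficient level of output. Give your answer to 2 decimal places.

Social marginal benefit = demand + MEB = 187.56 - 1.21q.
Set SMB = MC: 187.56 - 1.21q = 29.90 + 2.93q → q* = 38.0821.

q* = 38.08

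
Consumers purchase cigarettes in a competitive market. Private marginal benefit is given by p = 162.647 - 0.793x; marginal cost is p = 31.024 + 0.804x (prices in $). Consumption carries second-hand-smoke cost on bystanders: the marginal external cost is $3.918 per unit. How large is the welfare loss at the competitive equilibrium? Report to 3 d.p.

Market equilibrium (private): 31.024 + 0.804x = 162.647 - 0.793x → x_m = 82.4189.
Social marginal benefit = demand − MEC = 158.729 - 0.793x.
Set SMB = MC: 158.729 - 0.793x = 31.024 + 0.804x → x* = 79.9656.
Between x* and x_m the wedge MC − SMB runs linearly from 0 to MEC(x_m), so the loss is a triangle.
DWL = ½ × 2.4533 × 3.9180 = 4.8060.

DWL = $4.806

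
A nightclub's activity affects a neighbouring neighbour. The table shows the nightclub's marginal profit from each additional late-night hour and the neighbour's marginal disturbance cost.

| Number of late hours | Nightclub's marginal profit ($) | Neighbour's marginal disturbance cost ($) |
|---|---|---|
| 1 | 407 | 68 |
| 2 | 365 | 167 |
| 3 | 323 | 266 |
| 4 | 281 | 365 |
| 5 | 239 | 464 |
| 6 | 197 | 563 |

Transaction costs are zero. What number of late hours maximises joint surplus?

3

Bargaining reaches the level where marginal profit last exceeds marginal disturbance cost.
That holds through level 3 (323 ≥ 266) but not at 4 (281 < 365).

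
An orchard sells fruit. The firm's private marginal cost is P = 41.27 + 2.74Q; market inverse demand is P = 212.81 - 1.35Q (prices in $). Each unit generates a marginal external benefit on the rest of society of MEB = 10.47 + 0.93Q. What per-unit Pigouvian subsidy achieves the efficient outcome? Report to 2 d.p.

subsidy = $64.04 per unit

Social marginal cost = private MC − MEB = 30.80 + 1.81Q.
Set SMC = demand: 30.80 + 1.81Q = 212.81 - 1.35Q → Q* = 57.5981.
The Pigouvian subsidy equals MEB at Q*: 10.47 + 0.93×57.5981 = 64.0362.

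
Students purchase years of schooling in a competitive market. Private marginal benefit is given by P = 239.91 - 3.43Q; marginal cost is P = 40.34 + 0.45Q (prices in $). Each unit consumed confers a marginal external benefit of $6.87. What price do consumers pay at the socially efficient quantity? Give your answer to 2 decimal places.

Social marginal benefit = demand + MEB = 246.78 - 3.43Q.
Set SMB = MC: 246.78 - 3.43Q = 40.34 + 0.45Q → Q* = 53.2062.
Consumer price on the demand curve at Q*: 239.91 − 3.43×53.2062 = 57.4127.

P = $57.41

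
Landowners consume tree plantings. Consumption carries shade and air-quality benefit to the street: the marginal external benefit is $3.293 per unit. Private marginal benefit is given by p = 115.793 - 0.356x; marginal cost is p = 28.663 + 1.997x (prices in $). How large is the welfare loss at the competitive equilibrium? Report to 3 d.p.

Market equilibrium (private): 28.663 + 1.997x = 115.793 - 0.356x → x_m = 37.0293.
Social marginal benefit = demand + MEB = 119.086 - 0.356x.
Set SMB = MC: 119.086 - 0.356x = 28.663 + 1.997x → x* = 38.4288.
The welfare-loss triangle has base |x_m − x*| and height MEB(x_m) (the vertical gap between SMB and MC is zero at x* and MEB at x_m).
DWL = ½ × 1.3995 × 3.2930 = 2.3043.

DWL = $2.304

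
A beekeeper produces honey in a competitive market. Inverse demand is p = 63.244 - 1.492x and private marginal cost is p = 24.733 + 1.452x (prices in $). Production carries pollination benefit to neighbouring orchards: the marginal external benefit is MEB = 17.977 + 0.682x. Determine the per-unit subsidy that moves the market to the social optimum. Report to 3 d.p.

Social marginal cost = private MC − MEB = 6.756 + 0.770x.
Set SMC = demand: 6.756 + 0.770x = 63.244 - 1.492x → x* = 24.9726.
The Pigouvian subsidy equals MEB at x*: 17.977 + 0.682×24.9726 = 35.0083.

subsidy = $35.008 per unit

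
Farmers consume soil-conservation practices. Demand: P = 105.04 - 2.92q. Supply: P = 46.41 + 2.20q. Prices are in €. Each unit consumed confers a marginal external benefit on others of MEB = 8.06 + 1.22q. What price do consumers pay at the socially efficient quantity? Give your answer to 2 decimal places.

Social marginal benefit = demand + MEB = 113.10 - 1.70q.
Set SMB = MC: 113.10 - 1.70q = 46.41 + 2.20q → q* = 17.1000.
Consumer price on the demand curve at q*: 105.04 − 2.92×17.1000 = 55.1080.

P = €55.11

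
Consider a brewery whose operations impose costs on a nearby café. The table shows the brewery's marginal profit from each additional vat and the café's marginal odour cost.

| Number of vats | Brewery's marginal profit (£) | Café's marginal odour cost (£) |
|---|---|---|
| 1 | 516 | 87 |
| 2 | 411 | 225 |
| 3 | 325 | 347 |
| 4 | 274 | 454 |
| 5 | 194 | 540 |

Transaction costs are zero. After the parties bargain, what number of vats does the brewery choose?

Bargaining reaches the level where marginal profit last exceeds marginal odour cost.
That holds through level 2 (411 ≥ 225) but not at 3 (325 < 347).

2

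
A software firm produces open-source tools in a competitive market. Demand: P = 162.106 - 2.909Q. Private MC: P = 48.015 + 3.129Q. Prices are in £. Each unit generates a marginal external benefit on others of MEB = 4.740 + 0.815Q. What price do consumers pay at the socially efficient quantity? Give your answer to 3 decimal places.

P = £95.922

Social marginal cost = private MC − MEB = 43.275 + 2.314Q.
Set SMC = demand: 43.275 + 2.314Q = 162.106 - 2.909Q → Q* = 22.7515.
Consumer price on the demand curve at Q*: 162.106 − 2.909×22.7515 = 95.9219.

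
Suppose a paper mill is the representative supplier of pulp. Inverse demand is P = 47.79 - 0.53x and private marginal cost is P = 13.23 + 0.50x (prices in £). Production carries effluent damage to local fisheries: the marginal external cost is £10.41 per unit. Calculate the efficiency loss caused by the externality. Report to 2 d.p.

Market equilibrium (private): 13.23 + 0.50x = 47.79 - 0.53x → x_m = 33.5534.
Social marginal cost = private MC + MEC = 23.64 + 0.50x.
Set SMC = demand: 23.64 + 0.50x = 47.79 - 0.53x → x* = 23.4466.
The welfare-loss triangle has base |x_m − x*| and height MEC(x_m) (the vertical gap between SMC and demand is zero at x* and MEC at x_m).
DWL = ½ × 10.1068 × 10.4100 = 52.6059.

DWL = £52.61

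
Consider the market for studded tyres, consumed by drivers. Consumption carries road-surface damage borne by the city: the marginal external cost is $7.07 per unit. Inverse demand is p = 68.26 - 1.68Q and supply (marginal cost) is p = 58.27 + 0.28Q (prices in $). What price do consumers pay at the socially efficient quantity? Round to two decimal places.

P = $65.76

Social marginal benefit = demand − MEC = 61.19 - 1.68Q.
Set SMB = MC: 61.19 - 1.68Q = 58.27 + 0.28Q → Q* = 1.4898.
Consumer price on the demand curve at Q*: 68.26 − 1.68×1.4898 = 65.7571.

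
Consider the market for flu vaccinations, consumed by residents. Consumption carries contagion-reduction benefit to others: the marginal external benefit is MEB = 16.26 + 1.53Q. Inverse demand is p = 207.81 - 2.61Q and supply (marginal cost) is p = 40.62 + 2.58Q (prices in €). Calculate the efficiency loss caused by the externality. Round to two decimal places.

DWL = €586.95

Market equilibrium (private): 40.62 + 2.58Q = 207.81 - 2.61Q → Q_m = 32.2139.
Social marginal benefit = demand + MEB = 224.07 - 1.08Q.
Set SMB = MC: 224.07 - 1.08Q = 40.62 + 2.58Q → Q* = 50.1230.
Height of the DWL triangle at Q_m is SMB(Q_m) − MC(Q_m) = MEB(Q_m) = 65.5472.
DWL = ½ × 17.9091 × 65.5472 = 586.9457.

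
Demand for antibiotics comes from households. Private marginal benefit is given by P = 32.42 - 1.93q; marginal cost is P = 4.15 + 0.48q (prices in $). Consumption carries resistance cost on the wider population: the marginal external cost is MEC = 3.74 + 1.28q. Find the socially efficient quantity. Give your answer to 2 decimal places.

Social marginal benefit = demand − MEC = 28.68 - 3.21q.
Set SMB = MC: 28.68 - 3.21q = 4.15 + 0.48q → q* = 6.6477.

q* = 6.65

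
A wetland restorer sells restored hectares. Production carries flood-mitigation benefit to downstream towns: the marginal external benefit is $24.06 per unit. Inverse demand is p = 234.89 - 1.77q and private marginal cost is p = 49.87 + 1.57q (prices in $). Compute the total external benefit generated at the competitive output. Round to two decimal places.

$1332.81

Market equilibrium (private): 49.87 + 1.57q = 234.89 - 1.77q → q_m = 55.3952.
Total external benefit = MEB × q_m = 24.06 × 55.3952 = 1332.8085.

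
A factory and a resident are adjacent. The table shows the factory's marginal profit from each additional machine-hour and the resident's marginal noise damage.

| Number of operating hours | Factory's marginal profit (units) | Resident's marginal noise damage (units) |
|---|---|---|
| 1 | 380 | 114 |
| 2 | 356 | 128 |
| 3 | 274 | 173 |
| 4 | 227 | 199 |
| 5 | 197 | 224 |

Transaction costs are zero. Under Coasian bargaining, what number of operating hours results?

4

Bargaining reaches the level where marginal profit last exceeds marginal noise damage.
That holds through level 4 (227 ≥ 199) but not at 5 (197 < 224).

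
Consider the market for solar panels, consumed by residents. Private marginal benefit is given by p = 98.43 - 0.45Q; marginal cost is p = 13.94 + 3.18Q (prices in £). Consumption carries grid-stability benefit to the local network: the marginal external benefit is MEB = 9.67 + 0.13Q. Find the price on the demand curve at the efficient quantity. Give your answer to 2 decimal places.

Social marginal benefit = demand + MEB = 108.10 - 0.32Q.
Set SMB = MC: 108.10 - 0.32Q = 13.94 + 3.18Q → Q* = 26.9029.
Consumer price on the demand curve at Q*: 98.43 − 0.45×26.9029 = 86.3237.

P = £86.32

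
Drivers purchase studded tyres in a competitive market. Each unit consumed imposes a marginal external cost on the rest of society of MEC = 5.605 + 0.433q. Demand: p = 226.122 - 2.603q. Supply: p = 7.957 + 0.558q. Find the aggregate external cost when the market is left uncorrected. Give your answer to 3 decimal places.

1418.130

Market equilibrium (private): 7.957 + 0.558q = 226.122 - 2.603q → q_m = 69.0177.
Total external cost = ∫₀^{q_m} (5.605 + 0.433q) dq = 5.605×69.0177 + ½×0.433×69.0177² = 1418.1296.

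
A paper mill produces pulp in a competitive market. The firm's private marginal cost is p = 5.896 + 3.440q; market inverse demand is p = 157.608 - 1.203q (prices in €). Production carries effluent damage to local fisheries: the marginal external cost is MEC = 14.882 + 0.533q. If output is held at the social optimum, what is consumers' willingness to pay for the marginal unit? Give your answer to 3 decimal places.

P = €125.806

Social marginal cost = private MC + MEC = 20.778 + 3.973q.
Set SMC = demand: 20.778 + 3.973q = 157.608 - 1.203q → q* = 26.4355.
Consumer price on the demand curve at q*: 157.608 − 1.203×26.4355 = 125.8061.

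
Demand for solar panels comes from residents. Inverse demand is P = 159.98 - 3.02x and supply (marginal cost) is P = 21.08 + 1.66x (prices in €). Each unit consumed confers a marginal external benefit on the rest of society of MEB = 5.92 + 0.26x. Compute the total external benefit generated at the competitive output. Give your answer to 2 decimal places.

Market equilibrium (private): 21.08 + 1.66x = 159.98 - 3.02x → x_m = 29.6795.
Total external benefit = ∫₀^{x_m} (5.92 + 0.26x) dx = 5.92×29.6795 + ½×0.26×29.6795² = 290.2161.

€290.22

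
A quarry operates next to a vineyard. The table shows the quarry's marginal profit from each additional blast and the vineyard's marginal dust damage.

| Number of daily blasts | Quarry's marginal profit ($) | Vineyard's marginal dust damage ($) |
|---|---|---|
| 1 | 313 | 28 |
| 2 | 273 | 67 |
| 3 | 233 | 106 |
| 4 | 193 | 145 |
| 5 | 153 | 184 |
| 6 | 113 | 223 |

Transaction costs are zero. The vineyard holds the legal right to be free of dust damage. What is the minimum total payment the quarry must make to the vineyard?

$346

Efficient level: marginal profit ≥ marginal dust damage through level 4, so k* = 4.
With the vineyard holding the right, the quarry must at least compensate total damage at k*: 28 + 67 + 106 + 145 = 346.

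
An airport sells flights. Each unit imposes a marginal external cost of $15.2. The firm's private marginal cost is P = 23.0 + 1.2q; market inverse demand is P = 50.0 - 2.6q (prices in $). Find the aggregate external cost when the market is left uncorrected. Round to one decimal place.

$108.0

Market equilibrium (private): 23.0 + 1.2q = 50.0 - 2.6q → q_m = 7.1053.
Total external cost = MEC × q_m = 15.2 × 7.1053 = 108.0006.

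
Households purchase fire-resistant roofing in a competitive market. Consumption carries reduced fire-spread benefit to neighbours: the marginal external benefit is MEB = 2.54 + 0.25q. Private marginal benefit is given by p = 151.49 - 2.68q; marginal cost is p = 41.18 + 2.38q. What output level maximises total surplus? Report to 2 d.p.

q* = 23.46

Social marginal benefit = demand + MEB = 154.03 - 2.43q.
Set SMB = MC: 154.03 - 2.43q = 41.18 + 2.38q → q* = 23.4615.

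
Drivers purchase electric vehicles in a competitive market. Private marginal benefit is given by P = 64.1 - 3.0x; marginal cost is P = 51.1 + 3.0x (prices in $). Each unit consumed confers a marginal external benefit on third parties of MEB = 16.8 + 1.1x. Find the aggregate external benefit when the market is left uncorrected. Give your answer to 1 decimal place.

$39.0

Market equilibrium (private): 51.1 + 3.0x = 64.1 - 3.0x → x_m = 2.1667.
Total external benefit = ∫₀^{x_m} (16.8 + 1.1x) dx = 16.8×2.1667 + ½×1.1×2.1667² = 38.9826.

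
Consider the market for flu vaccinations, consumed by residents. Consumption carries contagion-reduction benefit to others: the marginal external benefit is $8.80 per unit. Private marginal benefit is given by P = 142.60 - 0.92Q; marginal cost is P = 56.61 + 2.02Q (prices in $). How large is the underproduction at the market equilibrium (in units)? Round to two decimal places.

Market equilibrium (private): 56.61 + 2.02Q = 142.60 - 0.92Q → Q_m = 29.2483.
Social marginal benefit = demand + MEB = 151.40 - 0.92Q.
Set SMB = MC: 151.40 - 0.92Q = 56.61 + 2.02Q → Q* = 32.2415.
Gap = |29.2483 − 32.2415| = 2.9932.

2.99 units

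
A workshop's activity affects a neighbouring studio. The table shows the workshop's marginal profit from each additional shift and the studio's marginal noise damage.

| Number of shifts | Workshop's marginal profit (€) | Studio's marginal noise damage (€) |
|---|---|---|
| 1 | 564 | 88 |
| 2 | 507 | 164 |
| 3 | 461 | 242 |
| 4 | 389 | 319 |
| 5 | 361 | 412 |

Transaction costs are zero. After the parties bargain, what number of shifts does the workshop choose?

Bargaining reaches the level where marginal profit last exceeds marginal noise damage.
That holds through level 4 (389 ≥ 319) but not at 5 (361 < 412).

4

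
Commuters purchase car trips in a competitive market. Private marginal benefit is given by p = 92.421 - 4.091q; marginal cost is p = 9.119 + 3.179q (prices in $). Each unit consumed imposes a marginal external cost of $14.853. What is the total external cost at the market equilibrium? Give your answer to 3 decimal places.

$170.190

Market equilibrium (private): 9.119 + 3.179q = 92.421 - 4.091q → q_m = 11.4583.
Total external cost = MEC × q_m = 14.853 × 11.4583 = 170.1901.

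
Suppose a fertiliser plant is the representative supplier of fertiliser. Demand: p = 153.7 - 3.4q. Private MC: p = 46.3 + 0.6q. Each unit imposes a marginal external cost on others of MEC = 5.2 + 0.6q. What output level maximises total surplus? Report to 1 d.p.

Social marginal cost = private MC + MEC = 51.5 + 1.2q.
Set SMC = demand: 51.5 + 1.2q = 153.7 - 3.4q → q* = 22.2174.

q* = 22.2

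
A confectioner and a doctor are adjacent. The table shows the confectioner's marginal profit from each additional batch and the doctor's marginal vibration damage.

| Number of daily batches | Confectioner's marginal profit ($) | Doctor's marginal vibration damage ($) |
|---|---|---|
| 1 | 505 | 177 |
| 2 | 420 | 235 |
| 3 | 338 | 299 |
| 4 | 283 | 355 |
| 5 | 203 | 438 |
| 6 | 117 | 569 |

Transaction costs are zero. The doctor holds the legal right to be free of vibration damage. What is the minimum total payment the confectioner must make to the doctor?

Efficient level: marginal profit ≥ marginal vibration damage through level 3, so k* = 3.
With the doctor holding the right, the confectioner must at least compensate total damage at k*: 177 + 235 + 299 = 711.

$711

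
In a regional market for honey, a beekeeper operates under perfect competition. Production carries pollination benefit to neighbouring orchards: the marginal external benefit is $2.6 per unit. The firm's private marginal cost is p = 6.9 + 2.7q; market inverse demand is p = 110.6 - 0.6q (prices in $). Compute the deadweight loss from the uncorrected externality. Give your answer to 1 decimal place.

DWL = $1.0

Market equilibrium (private): 6.9 + 2.7q = 110.6 - 0.6q → q_m = 31.4242.
Social marginal cost = private MC − MEB = 4.3 + 2.7q.
Set SMC = demand: 4.3 + 2.7q = 110.6 - 0.6q → q* = 32.2121.
The loss is the area between SMC and demand from q* to q_m; with linear curves that's a triangle of height MEB(q_m).
DWL = ½ × 0.7879 × 2.6000 = 1.0243.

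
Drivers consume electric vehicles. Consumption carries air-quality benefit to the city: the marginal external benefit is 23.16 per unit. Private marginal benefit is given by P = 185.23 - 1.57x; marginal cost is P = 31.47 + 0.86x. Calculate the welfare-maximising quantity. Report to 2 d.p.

Social marginal benefit = demand + MEB = 208.39 - 1.57x.
Set SMB = MC: 208.39 - 1.57x = 31.47 + 0.86x → x* = 72.8066.

x* = 72.81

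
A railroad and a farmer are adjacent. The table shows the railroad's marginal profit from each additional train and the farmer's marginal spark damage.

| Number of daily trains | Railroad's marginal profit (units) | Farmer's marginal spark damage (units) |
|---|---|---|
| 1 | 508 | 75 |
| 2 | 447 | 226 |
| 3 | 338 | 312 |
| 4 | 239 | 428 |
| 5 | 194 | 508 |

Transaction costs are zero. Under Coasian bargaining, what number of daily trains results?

Bargaining reaches the level where marginal profit last exceeds marginal spark damage.
That holds through level 3 (338 ≥ 312) but not at 4 (239 < 428).

3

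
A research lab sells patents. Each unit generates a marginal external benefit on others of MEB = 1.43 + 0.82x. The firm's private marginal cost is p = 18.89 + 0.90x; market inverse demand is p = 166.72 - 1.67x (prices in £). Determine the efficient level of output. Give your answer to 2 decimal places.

x* = 85.29

Social marginal cost = private MC − MEB = 17.46 + 0.08x.
Set SMC = demand: 17.46 + 0.08x = 166.72 - 1.67x → x* = 85.2914.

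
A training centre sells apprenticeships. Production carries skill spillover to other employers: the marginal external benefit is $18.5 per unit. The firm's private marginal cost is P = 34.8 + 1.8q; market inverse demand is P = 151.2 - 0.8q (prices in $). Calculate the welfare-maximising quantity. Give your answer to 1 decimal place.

q* = 51.9

Social marginal cost = private MC − MEB = 16.3 + 1.8q.
Set SMC = demand: 16.3 + 1.8q = 151.2 - 0.8q → q* = 51.8846.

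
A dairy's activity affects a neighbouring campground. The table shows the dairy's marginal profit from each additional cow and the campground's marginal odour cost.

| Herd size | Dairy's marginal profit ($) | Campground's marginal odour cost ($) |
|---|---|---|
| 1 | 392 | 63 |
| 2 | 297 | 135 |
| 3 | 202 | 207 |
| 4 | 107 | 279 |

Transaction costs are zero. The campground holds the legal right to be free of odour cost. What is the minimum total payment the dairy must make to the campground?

$198

Efficient level: marginal profit ≥ marginal odour cost through level 2, so k* = 2.
With the campground holding the right, the dairy must at least compensate total damage at k*: 63 + 135 = 198.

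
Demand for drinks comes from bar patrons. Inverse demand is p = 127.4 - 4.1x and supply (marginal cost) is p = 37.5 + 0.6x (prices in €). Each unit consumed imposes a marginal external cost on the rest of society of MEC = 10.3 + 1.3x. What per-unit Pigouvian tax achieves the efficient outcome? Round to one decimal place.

tax = €27.5 per unit

Social marginal benefit = demand − MEC = 117.1 - 5.4x.
Set SMB = MC: 117.1 - 5.4x = 37.5 + 0.6x → x* = 13.2667.
The Pigouvian tax equals MEC at x*: 10.3 + 1.3×13.2667 = 27.5467.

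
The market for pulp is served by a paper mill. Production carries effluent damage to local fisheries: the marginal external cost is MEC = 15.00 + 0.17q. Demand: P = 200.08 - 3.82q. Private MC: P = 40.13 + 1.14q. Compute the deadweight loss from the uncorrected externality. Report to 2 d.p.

Market equilibrium (private): 40.13 + 1.14q = 200.08 - 3.82q → q_m = 32.2480.
Social marginal cost = private MC + MEC = 55.13 + 1.31q.
Set SMC = demand: 55.13 + 1.31q = 200.08 - 3.82q → q* = 28.2554.
Between q* and q_m the wedge SMC − demand runs linearly from 0 to MEC(q_m), so the loss is a triangle.
DWL = ½ × 3.9926 × 20.4822 = 40.8886.

DWL = 40.89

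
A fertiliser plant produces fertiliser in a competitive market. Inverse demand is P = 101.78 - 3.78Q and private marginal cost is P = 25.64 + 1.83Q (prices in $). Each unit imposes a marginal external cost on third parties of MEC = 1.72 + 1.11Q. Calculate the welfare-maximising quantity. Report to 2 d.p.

Q* = 11.07

Social marginal cost = private MC + MEC = 27.36 + 2.94Q.
Set SMC = demand: 27.36 + 2.94Q = 101.78 - 3.78Q → Q* = 11.0744.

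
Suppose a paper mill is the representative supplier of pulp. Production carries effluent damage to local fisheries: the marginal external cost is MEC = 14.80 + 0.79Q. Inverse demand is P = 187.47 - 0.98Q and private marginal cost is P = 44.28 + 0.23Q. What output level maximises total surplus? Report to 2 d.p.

Social marginal cost = private MC + MEC = 59.08 + 1.02Q.
Set SMC = demand: 59.08 + 1.02Q = 187.47 - 0.98Q → Q* = 64.1950.

Q* = 64.20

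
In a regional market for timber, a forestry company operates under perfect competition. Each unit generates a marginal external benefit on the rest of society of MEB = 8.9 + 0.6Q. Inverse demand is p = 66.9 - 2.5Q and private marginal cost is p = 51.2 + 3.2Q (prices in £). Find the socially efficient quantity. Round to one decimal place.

Social marginal cost = private MC − MEB = 42.3 + 2.6Q.
Set SMC = demand: 42.3 + 2.6Q = 66.9 - 2.5Q → Q* = 4.8235.

Q* = 4.8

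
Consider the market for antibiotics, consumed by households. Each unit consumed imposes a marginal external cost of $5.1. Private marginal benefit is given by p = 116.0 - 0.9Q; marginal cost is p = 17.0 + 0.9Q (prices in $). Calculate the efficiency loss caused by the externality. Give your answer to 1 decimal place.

Market equilibrium (private): 17.0 + 0.9Q = 116.0 - 0.9Q → Q_m = 55.0000.
Social marginal benefit = demand − MEC = 110.9 - 0.9Q.
Set SMB = MC: 110.9 - 0.9Q = 17.0 + 0.9Q → Q* = 52.1667.
Between Q* and Q_m the wedge MC − SMB runs linearly from 0 to MEC(Q_m), so the loss is a triangle.
DWL = ½ × 2.8333 × 5.1000 = 7.2249.

DWL = $7.2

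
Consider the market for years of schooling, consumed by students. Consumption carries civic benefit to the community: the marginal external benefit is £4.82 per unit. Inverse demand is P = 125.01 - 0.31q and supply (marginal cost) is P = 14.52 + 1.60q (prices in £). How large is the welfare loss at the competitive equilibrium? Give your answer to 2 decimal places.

Market equilibrium (private): 14.52 + 1.60q = 125.01 - 0.31q → q_m = 57.8482.
Social marginal benefit = demand + MEB = 129.83 - 0.31q.
Set SMB = MC: 129.83 - 0.31q = 14.52 + 1.60q → q* = 60.3717.
Between q* and q_m the wedge SMB − MC runs linearly from 0 to MEB(q_m), so the loss is a triangle.
DWL = ½ × 2.5235 × 4.8200 = 6.0816.

DWL = £6.08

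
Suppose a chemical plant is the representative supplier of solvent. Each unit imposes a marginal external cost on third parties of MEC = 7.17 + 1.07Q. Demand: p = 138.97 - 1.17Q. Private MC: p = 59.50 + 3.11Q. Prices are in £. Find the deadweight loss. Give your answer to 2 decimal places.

DWL = £68.32

Market equilibrium (private): 59.50 + 3.11Q = 138.97 - 1.17Q → Q_m = 18.5678.
Social marginal cost = private MC + MEC = 66.67 + 4.18Q.
Set SMC = demand: 66.67 + 4.18Q = 138.97 - 1.17Q → Q* = 13.5140.
Height of the DWL triangle at Q_m is SMC(Q_m) − demand(Q_m) = MEC(Q_m) = 27.0375.
DWL = ½ × 5.0538 × 27.0375 = 68.3211.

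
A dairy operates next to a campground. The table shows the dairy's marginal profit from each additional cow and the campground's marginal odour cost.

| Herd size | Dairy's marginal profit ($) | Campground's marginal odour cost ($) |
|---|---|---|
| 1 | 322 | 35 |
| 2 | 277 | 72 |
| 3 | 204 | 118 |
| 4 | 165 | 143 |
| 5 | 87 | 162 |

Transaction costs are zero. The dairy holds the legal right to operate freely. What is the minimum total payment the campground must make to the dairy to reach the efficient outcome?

$87

Left alone the dairy would choose level 5 (marginal profit stays positive).
Efficient level: k* = 4 (marginal profit ≥ marginal odour cost through 4).
The campground must at least cover the dairy's forgone profit from cutting 5→4: 87 = 87.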